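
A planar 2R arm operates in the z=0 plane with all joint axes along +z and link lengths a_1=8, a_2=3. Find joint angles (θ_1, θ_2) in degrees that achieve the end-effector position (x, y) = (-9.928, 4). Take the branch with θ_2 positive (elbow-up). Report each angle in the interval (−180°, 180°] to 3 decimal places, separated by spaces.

149.997 30.010

cos θ_2 = (114.5652−8²−3²)/(2·8·3) = 0.8659; θ_2 = 30.0096° (elbow-up)
β = atan2(4.0000,-9.9280) = 158.0555°; ψ = atan2(1.5004,10.5978) = 8.0584°
θ_1 = β − ψ = 149.9971°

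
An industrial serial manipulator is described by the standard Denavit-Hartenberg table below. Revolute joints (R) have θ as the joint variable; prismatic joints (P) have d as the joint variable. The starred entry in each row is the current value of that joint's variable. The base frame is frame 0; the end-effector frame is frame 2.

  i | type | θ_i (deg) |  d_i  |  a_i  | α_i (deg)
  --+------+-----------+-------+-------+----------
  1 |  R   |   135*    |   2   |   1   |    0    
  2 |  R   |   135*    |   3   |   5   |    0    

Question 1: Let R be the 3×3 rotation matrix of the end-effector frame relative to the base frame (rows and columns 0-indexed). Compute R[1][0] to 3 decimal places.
End-effector x-axis (col 0 of R) = (-0.0000,-1.0000,0.0000)
R[1][0] = -1.0000

-1.000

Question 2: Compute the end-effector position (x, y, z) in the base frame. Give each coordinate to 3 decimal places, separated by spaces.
-0.707 -4.293 5.000

after link 1: o_1 = (-0.7071, 0.7071, 2.0000)
after link 2: o_2 = (-0.7071, -4.2929, 5.0000)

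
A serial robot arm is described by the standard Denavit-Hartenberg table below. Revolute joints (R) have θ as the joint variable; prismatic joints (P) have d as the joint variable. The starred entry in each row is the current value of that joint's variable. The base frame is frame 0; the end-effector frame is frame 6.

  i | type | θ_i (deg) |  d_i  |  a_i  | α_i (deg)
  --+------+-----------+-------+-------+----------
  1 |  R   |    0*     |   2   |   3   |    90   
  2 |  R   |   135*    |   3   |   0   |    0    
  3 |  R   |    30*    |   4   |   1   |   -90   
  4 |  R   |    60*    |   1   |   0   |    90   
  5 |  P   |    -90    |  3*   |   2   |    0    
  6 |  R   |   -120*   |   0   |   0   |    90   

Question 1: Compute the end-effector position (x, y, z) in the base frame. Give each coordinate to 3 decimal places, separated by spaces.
after link 1: o_1 = (3.0000, 0.0000, 2.0000)
after link 2: o_2 = (3.0000, -3.0000, 2.0000)
after link 3: o_3 = (2.0341, -7.0000, 2.2588)
after link 4: o_4 = (1.7753, -7.0000, 1.2929)
after link 5: o_5 = (-0.2167, -8.5000, 3.8972)
after link 6: o_6 = (-0.2167, -8.5000, 3.8972)

-0.217 -8.500 3.897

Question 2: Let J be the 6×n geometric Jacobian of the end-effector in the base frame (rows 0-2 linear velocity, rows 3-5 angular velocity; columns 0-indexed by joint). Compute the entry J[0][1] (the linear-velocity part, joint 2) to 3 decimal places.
-1.897

axis z_1 = (0.0000,-1.0000,0.0000); lever o_n−o_1 = (-3.2167,-8.5000,1.8972)
cross product → J_v[:, 1] = (-1.8972,-0.0000,-3.2167)
J_ω[:, 1] = z_1
entry J[0][1] = -1.8972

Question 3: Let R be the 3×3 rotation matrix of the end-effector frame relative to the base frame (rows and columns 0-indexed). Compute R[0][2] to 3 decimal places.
-0.466

End-effector z-axis (col 2 of R) = (-0.4656,0.4330,-0.7718)
R[0][2] = -0.4656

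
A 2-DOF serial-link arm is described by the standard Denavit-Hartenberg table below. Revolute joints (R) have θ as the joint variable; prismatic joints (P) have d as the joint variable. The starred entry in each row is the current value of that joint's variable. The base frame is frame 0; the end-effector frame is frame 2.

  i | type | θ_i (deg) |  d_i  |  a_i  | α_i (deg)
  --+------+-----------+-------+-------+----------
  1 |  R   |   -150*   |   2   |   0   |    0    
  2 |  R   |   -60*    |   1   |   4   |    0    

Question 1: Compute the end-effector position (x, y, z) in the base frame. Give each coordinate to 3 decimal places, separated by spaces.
-3.464 2.000 3.000

after link 1: o_1 = (0.0000, 0.0000, 2.0000)
after link 2: o_2 = (-3.4641, 2.0000, 3.0000)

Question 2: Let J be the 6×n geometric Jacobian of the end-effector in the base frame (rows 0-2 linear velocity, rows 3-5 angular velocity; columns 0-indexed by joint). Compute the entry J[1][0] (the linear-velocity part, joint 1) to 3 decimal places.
-3.464

axis z_0 = ẑ; lever o_n−o_0 = (-3.4641,2.0000,3.0000)
cross product → J_v[:, 0] = (-2.0000,-3.4641,0.0000)
J_ω[:, 0] = z_0
entry J[1][0] = -3.4641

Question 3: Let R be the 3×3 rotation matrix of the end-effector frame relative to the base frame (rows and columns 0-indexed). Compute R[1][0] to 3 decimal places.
End-effector x-axis (col 0 of R) = (-0.8660,0.5000,0.0000)
R[1][0] = 0.5000

0.500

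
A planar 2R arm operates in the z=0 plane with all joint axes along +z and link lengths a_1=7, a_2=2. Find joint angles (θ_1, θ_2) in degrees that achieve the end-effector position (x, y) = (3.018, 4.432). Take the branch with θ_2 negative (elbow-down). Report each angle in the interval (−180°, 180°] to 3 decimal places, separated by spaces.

66.495 -150.001

cos θ_2 = (28.7509−7²−2²)/(2·7·2) = -0.8660; θ_2 = -150.0014° (elbow-down)
β = atan2(4.4320,3.0180) = 55.7468°; ψ = atan2(-1.0000,5.2679) = -10.7480°
θ_1 = β − ψ = 66.4948°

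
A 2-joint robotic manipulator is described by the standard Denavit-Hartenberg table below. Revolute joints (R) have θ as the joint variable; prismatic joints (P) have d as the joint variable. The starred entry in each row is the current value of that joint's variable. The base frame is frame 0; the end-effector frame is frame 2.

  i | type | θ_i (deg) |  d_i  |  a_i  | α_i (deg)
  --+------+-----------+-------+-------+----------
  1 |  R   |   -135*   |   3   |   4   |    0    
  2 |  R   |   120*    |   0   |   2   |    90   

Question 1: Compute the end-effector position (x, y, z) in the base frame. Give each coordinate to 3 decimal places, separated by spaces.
after link 1: o_1 = (-2.8284, -2.8284, 3.0000)
after link 2: o_2 = (-0.8966, -3.3461, 3.0000)

-0.897 -3.346 3.000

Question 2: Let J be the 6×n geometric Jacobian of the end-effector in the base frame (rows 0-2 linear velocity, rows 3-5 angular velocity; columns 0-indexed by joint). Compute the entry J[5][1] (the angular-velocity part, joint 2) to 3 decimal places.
1.000

axis z_1 = (0.0000,0.0000,1.0000); lever o_n−o_1 = (1.9319,-0.5176,0.0000)
cross product → J_v[:, 1] = (0.5176,1.9319,-0.0000)
J_ω[:, 1] = z_1
entry J[5][1] = 1.0000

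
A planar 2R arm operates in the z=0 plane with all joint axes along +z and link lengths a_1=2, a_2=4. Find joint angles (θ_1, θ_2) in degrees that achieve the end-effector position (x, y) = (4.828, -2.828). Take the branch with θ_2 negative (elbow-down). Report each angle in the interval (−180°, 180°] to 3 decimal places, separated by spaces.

cos θ_2 = (31.3072−2²−4²)/(2·2·4) = 0.7067; θ_2 = -45.0331° (elbow-down)
β = atan2(-2.8280,4.8280) = -30.3596°; ψ = atan2(-2.8301,4.8268) = -30.3841°
θ_1 = β − ψ = 0.0245°

0.024 -45.033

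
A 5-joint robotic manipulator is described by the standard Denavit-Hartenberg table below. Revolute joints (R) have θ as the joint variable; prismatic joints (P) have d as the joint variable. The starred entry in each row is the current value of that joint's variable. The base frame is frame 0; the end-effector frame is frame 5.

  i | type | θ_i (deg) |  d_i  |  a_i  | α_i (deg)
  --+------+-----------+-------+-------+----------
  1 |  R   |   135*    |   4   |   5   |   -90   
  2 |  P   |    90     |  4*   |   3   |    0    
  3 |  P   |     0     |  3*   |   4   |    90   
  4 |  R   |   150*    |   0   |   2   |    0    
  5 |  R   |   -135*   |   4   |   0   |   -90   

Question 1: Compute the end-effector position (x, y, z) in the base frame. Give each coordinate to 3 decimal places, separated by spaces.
after link 1: o_1 = (-3.5355, 3.5355, 4.0000)
after link 2: o_2 = (-6.3640, 0.7071, 1.0000)
after link 3: o_3 = (-8.4853, -1.4142, -3.0000)
after link 4: o_4 = (-9.1924, -2.1213, -1.2679)
after link 5: o_5 = (-12.0208, 0.7071, -1.2679)

-12.021 0.707 -1.268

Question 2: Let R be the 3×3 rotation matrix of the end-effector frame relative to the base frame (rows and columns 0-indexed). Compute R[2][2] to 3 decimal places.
0.259

End-effector z-axis (col 2 of R) = (-0.6830,-0.6830,0.2588)
R[2][2] = 0.2588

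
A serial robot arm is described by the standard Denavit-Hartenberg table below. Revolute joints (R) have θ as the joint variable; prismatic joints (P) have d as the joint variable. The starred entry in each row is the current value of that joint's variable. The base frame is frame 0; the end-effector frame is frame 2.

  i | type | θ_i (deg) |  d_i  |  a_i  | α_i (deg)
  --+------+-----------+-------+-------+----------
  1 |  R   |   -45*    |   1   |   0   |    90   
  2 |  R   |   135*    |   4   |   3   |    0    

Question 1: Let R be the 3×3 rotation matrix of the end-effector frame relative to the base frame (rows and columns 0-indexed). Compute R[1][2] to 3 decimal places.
-0.707

End-effector z-axis (col 2 of R) = (-0.7071,-0.7071,0.0000)
R[1][2] = -0.7071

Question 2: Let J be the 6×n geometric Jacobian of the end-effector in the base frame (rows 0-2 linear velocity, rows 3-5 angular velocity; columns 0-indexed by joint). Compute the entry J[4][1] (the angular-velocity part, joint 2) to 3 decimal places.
-0.707

axis z_1 = (-0.7071,-0.7071,0.0000); lever o_n−o_1 = (-4.3284,-1.3284,2.1213)
cross product → J_v[:, 1] = (-1.5000,1.5000,-2.1213)
J_ω[:, 1] = z_1
entry J[4][1] = -0.7071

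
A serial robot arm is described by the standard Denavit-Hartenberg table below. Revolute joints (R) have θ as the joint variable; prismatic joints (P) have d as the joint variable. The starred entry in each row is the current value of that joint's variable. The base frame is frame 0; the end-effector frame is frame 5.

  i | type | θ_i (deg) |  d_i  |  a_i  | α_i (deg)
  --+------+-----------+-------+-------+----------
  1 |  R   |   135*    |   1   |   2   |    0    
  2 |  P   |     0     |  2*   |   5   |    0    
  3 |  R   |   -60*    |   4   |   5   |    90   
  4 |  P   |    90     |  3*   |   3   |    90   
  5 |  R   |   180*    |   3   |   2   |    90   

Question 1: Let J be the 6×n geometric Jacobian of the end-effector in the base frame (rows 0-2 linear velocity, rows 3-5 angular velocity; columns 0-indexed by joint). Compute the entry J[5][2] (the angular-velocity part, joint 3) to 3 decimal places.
1.000

axis z_2 = (0.0000,0.0000,1.0000); lever o_n−o_2 = (4.9683,6.9509,5.0000)
cross product → J_v[:, 2] = (-6.9509,4.9683,0.0000)
J_ω[:, 2] = z_2
entry J[5][2] = 1.0000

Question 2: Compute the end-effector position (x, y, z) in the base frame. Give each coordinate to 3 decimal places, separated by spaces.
after link 1: o_1 = (-1.4142, 1.4142, 1.0000)
after link 2: o_2 = (-4.9497, 4.9497, 3.0000)
after link 3: o_3 = (-3.6557, 9.7794, 7.0000)
after link 4: o_4 = (-0.7579, 9.0029, 10.0000)
after link 5: o_5 = (0.0186, 11.9007, 8.0000)

0.019 11.901 8.000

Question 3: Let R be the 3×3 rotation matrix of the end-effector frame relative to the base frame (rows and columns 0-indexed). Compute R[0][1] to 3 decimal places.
0.259

End-effector y-axis (col 1 of R) = (0.2588,0.9659,-0.0000)
R[0][1] = 0.2588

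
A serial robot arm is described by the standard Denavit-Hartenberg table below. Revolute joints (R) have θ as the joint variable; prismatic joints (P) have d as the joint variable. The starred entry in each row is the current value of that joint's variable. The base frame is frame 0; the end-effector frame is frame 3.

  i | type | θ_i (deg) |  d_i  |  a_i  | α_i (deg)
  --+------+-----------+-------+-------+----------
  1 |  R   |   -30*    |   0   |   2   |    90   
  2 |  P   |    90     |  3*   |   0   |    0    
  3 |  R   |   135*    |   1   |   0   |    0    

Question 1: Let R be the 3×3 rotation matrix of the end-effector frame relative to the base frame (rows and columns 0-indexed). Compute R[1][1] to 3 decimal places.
-0.354

End-effector y-axis (col 1 of R) = (0.6124,-0.3536,-0.7071)
R[1][1] = -0.3536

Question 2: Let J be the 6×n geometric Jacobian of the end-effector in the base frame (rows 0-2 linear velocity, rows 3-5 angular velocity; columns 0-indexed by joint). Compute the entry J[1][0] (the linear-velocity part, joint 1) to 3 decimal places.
-0.268

axis z_0 = ẑ; lever o_n−o_0 = (-0.2679,-4.4641,0.0000)
cross product → J_v[:, 0] = (4.4641,-0.2679,0.0000)
J_ω[:, 0] = z_0
entry J[1][0] = -0.2679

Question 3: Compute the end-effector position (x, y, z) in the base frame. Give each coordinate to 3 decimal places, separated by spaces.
after link 1: o_1 = (1.7321, -1.0000, 0.0000)
after link 2: o_2 = (0.2321, -3.5981, 0.0000)
after link 3: o_3 = (-0.2679, -4.4641, 0.0000)

-0.268 -4.464 0.000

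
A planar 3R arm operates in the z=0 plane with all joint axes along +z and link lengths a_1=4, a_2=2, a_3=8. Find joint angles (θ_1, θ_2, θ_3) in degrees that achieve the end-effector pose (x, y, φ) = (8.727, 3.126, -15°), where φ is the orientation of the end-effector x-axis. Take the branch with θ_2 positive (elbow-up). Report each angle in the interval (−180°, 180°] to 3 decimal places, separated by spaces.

wrist centre = target − a_3·(cos φ, sin φ) = (0.9996, 5.1966)
cos θ_2 = (28.0033−4²−2²)/(2·4·2) = 0.5002; θ_2 = 59.9862° (elbow-up)
β = atan2(5.1966,0.9996) = 79.1117°; ψ = atan2(1.7318,5.0004) = 19.1027°
θ_1 = β − ψ = 60.0091°
θ_3 = φ − θ_1 − θ_2 = -134.9953° (wrapped to (-180°,180°])

60.009 59.986 -134.995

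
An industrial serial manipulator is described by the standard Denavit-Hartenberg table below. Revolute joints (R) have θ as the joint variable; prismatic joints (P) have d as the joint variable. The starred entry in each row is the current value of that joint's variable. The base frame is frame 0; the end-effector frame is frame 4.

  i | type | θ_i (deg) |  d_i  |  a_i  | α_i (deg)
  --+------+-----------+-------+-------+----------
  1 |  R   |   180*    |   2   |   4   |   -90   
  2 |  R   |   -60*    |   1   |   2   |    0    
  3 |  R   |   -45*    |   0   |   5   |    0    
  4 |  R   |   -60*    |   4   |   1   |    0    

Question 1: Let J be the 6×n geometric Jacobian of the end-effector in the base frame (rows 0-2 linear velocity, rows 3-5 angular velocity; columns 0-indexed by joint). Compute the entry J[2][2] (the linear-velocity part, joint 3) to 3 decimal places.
2.260

axis z_2 = (-0.0000,-1.0000,0.0000); lever o_n−o_2 = (2.2600,-4.0000,5.0884)
cross product → J_v[:, 2] = (-5.0884,0.0000,2.2600)
J_ω[:, 2] = z_2
entry J[2][2] = 2.2600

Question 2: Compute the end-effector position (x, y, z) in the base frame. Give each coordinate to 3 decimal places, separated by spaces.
-2.740 -5.000 8.820

after link 1: o_1 = (-4.0000, 0.0000, 2.0000)
after link 2: o_2 = (-5.0000, -1.0000, 3.7321)
after link 3: o_3 = (-3.7059, -1.0000, 8.5617)
after link 4: o_4 = (-2.7400, -5.0000, 8.8205)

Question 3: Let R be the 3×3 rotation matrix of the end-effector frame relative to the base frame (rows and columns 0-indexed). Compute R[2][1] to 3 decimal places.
End-effector y-axis (col 1 of R) = (-0.2588,0.0000,0.9659)
R[2][1] = 0.9659

0.966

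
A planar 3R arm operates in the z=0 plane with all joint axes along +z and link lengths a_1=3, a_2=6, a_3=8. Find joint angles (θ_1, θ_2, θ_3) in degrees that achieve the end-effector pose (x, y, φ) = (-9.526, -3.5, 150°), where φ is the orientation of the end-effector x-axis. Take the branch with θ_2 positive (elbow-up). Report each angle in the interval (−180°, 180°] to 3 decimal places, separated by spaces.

-150.000 60.003 -120.003

wrist centre = target − a_3·(cos φ, sin φ) = (-2.5978, -7.5000)
cos θ_2 = (62.9985−3²−6²)/(2·3·6) = 0.5000; θ_2 = 60.0027° (elbow-up)
β = atan2(-7.5000,-2.5978) = -109.1047°; ψ = atan2(5.1963,5.9998) = 40.8953°
θ_1 = β − ψ = -150.0000°
θ_3 = φ − θ_1 − θ_2 = -120.0027° (wrapped to (-180°,180°])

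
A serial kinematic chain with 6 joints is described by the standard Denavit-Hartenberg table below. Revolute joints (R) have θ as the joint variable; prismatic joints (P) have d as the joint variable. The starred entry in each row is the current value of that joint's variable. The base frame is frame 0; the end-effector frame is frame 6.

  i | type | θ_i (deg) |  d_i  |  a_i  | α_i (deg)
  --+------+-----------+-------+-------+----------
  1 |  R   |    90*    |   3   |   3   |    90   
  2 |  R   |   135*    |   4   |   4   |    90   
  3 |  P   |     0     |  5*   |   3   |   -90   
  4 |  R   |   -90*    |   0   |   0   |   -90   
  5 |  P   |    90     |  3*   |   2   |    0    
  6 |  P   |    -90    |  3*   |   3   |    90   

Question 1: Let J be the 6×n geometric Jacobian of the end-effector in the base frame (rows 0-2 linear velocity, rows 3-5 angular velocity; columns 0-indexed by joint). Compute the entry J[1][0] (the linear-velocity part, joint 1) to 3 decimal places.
2.000

axis z_0 = ẑ; lever o_n−o_0 = (2.0000,-0.5355,17.8492)
cross product → J_v[:, 0] = (0.5355,2.0000,-0.0000)
J_ω[:, 0] = z_0
entry J[1][0] = 2.0000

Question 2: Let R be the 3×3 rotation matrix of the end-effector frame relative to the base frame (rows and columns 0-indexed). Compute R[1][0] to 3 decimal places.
0.707

End-effector x-axis (col 0 of R) = (0.0000,0.7071,0.7071)
R[1][0] = 0.7071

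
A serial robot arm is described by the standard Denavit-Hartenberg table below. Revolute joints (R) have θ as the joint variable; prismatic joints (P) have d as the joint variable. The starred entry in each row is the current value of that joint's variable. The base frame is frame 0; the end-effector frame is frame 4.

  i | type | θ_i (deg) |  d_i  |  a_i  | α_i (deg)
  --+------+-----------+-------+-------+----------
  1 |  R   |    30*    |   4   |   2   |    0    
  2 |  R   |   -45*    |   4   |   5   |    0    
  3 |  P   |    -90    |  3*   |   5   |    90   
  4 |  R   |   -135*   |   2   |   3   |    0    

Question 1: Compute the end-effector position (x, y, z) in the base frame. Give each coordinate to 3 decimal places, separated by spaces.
3.885 -2.557 8.879

after link 1: o_1 = (1.7321, 1.0000, 4.0000)
after link 2: o_2 = (6.5617, -0.2941, 8.0000)
after link 3: o_3 = (5.2676, -5.1237, 11.0000)
after link 4: o_4 = (3.8848, -2.5570, 8.8787)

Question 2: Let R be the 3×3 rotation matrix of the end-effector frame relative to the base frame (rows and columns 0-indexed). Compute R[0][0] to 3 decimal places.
End-effector x-axis (col 0 of R) = (0.1830,0.6830,-0.7071)
R[0][0] = 0.1830

0.183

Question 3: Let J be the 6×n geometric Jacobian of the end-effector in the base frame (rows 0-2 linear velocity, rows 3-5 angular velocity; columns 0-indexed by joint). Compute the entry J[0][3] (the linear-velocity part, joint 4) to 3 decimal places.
axis z_3 = (-0.9659,0.2588,0.0000); lever o_n−o_3 = (-1.3828,2.5667,-2.1213)
cross product → J_v[:, 3] = (-0.5490,-2.0490,-2.1213)
J_ω[:, 3] = z_3
entry J[0][3] = -0.5490

-0.549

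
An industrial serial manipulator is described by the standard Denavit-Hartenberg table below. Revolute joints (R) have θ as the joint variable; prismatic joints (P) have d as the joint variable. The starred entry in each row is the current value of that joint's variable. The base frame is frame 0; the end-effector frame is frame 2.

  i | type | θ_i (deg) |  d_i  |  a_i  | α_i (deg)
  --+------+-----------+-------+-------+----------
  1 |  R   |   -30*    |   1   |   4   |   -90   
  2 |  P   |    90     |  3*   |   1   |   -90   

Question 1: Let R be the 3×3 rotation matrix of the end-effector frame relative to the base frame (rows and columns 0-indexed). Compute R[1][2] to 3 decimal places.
0.500

End-effector z-axis (col 2 of R) = (-0.8660,0.5000,-0.0000)
R[1][2] = 0.5000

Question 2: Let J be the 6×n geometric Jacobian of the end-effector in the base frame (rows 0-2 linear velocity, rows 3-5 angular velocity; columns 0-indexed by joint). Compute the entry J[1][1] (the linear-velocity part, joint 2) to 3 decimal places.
prismatic axis z_1 = (0.5000,0.8660,0.0000)
J_v[:, 1] = z_1; J_ω[:, 1] = (0,0,0)
entry J[1][1] = 0.8660

0.866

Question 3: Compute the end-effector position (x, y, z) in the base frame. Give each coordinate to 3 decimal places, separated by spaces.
4.964 0.598 0.000

after link 1: o_1 = (3.4641, -2.0000, 1.0000)
after link 2: o_2 = (4.9641, 0.5981, 0.0000)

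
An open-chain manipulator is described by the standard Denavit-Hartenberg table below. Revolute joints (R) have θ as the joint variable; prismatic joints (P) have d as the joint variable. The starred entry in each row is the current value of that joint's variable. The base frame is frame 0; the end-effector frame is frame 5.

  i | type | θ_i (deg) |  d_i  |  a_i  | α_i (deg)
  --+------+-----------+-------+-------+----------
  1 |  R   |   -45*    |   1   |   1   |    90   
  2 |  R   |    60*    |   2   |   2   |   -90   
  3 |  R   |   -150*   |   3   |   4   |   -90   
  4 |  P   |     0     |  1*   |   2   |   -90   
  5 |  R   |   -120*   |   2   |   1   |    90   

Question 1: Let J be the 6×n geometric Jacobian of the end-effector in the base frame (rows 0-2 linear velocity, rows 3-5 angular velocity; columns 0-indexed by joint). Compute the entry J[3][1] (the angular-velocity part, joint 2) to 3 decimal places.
-0.707

axis z_1 = (-0.7071,-0.7071,0.0000); lever o_n−o_1 = (-5.7609,-3.2420,-1.0849)
cross product → J_v[:, 1] = (0.7672,-0.7672,-1.7811)
J_ω[:, 1] = z_1
entry J[3][1] = -0.7071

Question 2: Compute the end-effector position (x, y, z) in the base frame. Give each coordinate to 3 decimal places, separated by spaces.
-5.054 -3.949 -0.085

after link 1: o_1 = (0.7071, -0.7071, 1.0000)
after link 2: o_2 = (0.0000, -2.8284, 2.7321)
after link 3: o_3 = (-4.4761, -1.1808, 1.2321)
after link 4: o_4 = (-6.2312, -2.0647, 0.1651)
after link 5: o_5 = (-5.0538, -3.9491, -0.0849)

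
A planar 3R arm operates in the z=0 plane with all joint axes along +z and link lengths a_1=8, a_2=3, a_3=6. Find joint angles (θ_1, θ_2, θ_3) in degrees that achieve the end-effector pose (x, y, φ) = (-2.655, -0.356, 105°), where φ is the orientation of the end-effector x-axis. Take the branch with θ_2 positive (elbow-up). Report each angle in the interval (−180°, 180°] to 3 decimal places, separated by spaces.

wrist centre = target − a_3·(cos φ, sin φ) = (-1.1021, -6.1516)
cos θ_2 = (39.0562−8²−3²)/(2·8·3) = -0.7072; θ_2 = 135.0045° (elbow-up)
β = atan2(-6.1516,-1.1021) = -100.1571°; ψ = atan2(2.1212,5.8785) = 19.8411°
θ_1 = β − ψ = -119.9982°
θ_3 = φ − θ_1 − θ_2 = 89.9937° (wrapped to (-180°,180°])

-119.998 135.004 89.994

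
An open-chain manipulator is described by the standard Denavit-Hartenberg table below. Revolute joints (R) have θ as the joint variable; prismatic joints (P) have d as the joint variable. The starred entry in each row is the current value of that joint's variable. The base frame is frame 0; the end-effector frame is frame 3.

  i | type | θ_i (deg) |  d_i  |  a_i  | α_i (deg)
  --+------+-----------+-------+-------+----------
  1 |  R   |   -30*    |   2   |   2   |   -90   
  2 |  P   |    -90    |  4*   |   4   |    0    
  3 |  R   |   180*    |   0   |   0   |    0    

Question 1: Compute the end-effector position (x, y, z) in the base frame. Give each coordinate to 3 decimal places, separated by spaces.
3.732 2.464 6.000

after link 1: o_1 = (1.7321, -1.0000, 2.0000)
after link 2: o_2 = (3.7321, 2.4641, 6.0000)
after link 3: o_3 = (3.7321, 2.4641, 6.0000)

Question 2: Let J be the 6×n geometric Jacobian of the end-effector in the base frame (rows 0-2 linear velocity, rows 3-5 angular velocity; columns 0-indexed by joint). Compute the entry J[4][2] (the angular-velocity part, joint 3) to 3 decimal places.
axis z_2 = (0.5000,0.8660,0.0000); lever o_n−o_2 = (0.0000,0.0000,0.0000)
cross product → J_v[:, 2] = (0.0000,0.0000,0.0000)
J_ω[:, 2] = z_2
entry J[4][2] = 0.8660

0.866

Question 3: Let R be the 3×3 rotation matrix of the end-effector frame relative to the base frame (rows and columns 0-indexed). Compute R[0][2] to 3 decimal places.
End-effector z-axis (col 2 of R) = (0.5000,0.8660,0.0000)
R[0][2] = 0.5000

0.500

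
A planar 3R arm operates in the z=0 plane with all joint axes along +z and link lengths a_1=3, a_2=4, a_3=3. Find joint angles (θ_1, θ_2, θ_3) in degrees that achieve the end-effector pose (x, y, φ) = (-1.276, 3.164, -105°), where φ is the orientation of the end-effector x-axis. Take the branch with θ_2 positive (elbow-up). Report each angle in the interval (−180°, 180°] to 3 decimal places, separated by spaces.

wrist centre = target − a_3·(cos φ, sin φ) = (-0.4995, 6.0618)
cos θ_2 = (36.9947−3²−4²)/(2·3·4) = 0.4998; θ_2 = 60.0146° (elbow-up)
β = atan2(6.0618,-0.4995) = 94.7110°; ψ = atan2(3.4646,4.9991) = 34.7237°
θ_1 = β − ψ = 59.9873°
θ_3 = φ − θ_1 − θ_2 = 134.9980° (wrapped to (-180°,180°])

59.987 60.015 134.998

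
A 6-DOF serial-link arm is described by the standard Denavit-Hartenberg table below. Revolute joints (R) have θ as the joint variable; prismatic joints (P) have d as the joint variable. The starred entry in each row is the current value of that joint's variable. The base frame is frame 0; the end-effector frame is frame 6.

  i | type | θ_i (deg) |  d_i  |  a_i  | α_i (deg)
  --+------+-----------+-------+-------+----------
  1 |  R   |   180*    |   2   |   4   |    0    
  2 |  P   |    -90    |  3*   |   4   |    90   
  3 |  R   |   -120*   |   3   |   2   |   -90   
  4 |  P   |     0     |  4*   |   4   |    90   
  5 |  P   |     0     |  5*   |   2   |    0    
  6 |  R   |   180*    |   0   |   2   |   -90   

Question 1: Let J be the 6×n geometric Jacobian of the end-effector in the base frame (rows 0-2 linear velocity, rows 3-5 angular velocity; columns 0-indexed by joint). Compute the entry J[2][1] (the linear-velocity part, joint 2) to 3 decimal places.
1.000

prismatic axis z_1 = (0.0000,0.0000,1.0000)
J_v[:, 1] = z_1; J_ω[:, 1] = (0,0,0)
entry J[2][1] = 1.0000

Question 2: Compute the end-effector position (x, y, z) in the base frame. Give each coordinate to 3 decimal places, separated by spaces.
4.000 4.464 -2.196

after link 1: o_1 = (-4.0000, 0.0000, 2.0000)
after link 2: o_2 = (-4.0000, 4.0000, 5.0000)
after link 3: o_3 = (-1.0000, 3.0000, 3.2679)
after link 4: o_4 = (-1.0000, 4.4641, -2.1962)
after link 5: o_5 = (4.0000, 3.4641, -3.9282)
after link 6: o_6 = (4.0000, 4.4641, -2.1962)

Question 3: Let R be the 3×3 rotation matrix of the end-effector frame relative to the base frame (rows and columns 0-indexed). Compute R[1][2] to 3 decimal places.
-0.866

End-effector z-axis (col 2 of R) = (-0.0000,-0.8660,0.5000)
R[1][2] = -0.8660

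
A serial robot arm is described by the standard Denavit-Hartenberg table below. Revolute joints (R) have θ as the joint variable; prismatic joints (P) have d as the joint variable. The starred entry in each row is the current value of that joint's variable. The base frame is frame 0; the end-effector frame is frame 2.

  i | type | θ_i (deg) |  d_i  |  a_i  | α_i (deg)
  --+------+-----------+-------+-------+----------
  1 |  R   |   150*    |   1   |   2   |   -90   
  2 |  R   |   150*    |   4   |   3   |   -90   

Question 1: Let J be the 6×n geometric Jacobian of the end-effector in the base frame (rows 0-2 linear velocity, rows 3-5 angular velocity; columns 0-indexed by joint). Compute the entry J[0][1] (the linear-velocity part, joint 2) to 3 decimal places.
1.299

axis z_1 = (-0.5000,-0.8660,0.0000); lever o_n−o_1 = (0.2500,-4.7631,-1.5000)
cross product → J_v[:, 1] = (1.2990,-0.7500,2.5981)
J_ω[:, 1] = z_1
entry J[0][1] = 1.2990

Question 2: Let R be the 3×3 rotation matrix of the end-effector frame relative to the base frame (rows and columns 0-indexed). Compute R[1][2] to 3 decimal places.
End-effector z-axis (col 2 of R) = (0.4330,-0.2500,0.8660)
R[1][2] = -0.2500

-0.250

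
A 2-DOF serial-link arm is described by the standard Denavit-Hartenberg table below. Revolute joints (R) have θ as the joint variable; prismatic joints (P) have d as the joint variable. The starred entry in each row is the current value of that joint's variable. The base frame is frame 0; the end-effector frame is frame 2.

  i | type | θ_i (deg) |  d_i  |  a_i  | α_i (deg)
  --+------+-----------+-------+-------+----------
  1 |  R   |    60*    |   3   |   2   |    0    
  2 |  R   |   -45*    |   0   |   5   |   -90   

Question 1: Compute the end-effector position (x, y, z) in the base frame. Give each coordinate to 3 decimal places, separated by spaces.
5.830 3.026 3.000

after link 1: o_1 = (1.0000, 1.7321, 3.0000)
after link 2: o_2 = (5.8296, 3.0261, 3.0000)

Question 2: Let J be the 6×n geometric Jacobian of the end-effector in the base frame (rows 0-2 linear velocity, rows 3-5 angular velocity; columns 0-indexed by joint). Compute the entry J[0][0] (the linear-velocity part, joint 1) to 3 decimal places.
axis z_0 = ẑ; lever o_n−o_0 = (5.8296,3.0261,3.0000)
cross product → J_v[:, 0] = (-3.0261,5.8296,0.0000)
J_ω[:, 0] = z_0
entry J[0][0] = -3.0261

-3.026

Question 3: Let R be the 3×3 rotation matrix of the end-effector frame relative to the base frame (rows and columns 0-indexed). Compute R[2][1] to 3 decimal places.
-1.000

End-effector y-axis (col 1 of R) = (-0.0000,0.0000,-1.0000)
R[2][1] = -1.0000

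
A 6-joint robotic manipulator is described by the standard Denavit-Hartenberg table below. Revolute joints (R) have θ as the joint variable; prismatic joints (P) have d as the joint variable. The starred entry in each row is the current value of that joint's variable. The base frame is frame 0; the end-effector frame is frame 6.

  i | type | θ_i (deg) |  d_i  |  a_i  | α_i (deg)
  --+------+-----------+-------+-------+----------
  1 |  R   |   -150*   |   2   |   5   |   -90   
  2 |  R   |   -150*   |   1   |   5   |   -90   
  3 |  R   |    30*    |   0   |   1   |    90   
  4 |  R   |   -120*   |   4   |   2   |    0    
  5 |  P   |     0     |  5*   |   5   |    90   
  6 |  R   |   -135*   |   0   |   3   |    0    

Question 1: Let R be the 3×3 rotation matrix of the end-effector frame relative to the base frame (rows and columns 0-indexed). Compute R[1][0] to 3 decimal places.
End-effector x-axis (col 0 of R) = (-0.6953,0.5098,0.5066)
R[1][0] = 0.5098

0.510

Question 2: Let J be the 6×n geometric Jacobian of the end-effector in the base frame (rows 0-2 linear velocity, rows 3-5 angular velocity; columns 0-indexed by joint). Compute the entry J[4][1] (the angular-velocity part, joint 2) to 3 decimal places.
axis z_1 = (0.5000,-0.8660,0.0000); lever o_n−o_1 = (11.0625,-2.4774,-0.0626)
cross product → J_v[:, 1] = (0.0542,0.0313,8.3417)
J_ω[:, 1] = z_1
entry J[4][1] = -0.8660

-0.866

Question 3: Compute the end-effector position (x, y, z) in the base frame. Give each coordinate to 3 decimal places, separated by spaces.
after link 1: o_1 = (-4.3301, -2.5000, 2.0000)
after link 2: o_2 = (-0.0801, -1.2010, 4.5000)
after link 3: o_3 = (0.3194, -0.3929, 4.9330)
after link 4: o_4 = (3.9019, -2.9019, 4.0000)
after link 5: o_5 = (8.8182, -6.5069, 0.4175)
after link 6: o_6 = (6.7324, -4.9774, 1.9374)

6.732 -4.977 1.937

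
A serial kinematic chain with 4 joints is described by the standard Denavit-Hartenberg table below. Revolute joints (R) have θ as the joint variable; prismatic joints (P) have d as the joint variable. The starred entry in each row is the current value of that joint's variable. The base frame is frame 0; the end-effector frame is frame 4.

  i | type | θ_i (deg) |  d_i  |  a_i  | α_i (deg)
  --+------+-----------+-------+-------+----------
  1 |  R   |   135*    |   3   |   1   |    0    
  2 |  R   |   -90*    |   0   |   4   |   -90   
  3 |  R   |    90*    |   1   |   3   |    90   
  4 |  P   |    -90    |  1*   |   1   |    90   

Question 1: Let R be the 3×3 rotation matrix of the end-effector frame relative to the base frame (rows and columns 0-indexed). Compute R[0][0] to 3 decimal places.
0.707

End-effector x-axis (col 0 of R) = (0.7071,-0.7071,-0.0000)
R[0][0] = 0.7071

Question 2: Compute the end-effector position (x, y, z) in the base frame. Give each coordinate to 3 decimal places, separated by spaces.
2.828 4.243 0.000

after link 1: o_1 = (-0.7071, 0.7071, 3.0000)
after link 2: o_2 = (2.1213, 3.5355, 3.0000)
after link 3: o_3 = (1.4142, 4.2426, 0.0000)
after link 4: o_4 = (2.8284, 4.2426, 0.0000)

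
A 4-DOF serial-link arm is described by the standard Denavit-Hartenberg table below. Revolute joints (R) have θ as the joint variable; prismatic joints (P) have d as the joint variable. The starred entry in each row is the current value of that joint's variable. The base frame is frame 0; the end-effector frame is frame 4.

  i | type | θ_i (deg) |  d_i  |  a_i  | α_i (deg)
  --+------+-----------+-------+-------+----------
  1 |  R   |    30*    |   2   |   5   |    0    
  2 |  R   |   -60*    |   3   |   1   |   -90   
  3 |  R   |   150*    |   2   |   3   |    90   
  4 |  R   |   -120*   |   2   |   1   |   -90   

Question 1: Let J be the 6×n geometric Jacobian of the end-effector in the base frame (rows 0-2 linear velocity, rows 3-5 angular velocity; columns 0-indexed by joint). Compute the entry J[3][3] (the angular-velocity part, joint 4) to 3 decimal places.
axis z_3 = (0.4330,-0.2500,-0.8660); lever o_n−o_3 = (0.8080,-1.4665,-1.4821)
cross product → J_v[:, 3] = (-0.8995,-0.0580,-0.4330)
J_ω[:, 3] = z_3
entry J[3][3] = 0.4330

0.433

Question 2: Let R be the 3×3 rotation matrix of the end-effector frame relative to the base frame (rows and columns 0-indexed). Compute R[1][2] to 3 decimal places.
-0.058

End-effector z-axis (col 2 of R) = (-0.8995,-0.0580,-0.4330)
R[1][2] = -0.0580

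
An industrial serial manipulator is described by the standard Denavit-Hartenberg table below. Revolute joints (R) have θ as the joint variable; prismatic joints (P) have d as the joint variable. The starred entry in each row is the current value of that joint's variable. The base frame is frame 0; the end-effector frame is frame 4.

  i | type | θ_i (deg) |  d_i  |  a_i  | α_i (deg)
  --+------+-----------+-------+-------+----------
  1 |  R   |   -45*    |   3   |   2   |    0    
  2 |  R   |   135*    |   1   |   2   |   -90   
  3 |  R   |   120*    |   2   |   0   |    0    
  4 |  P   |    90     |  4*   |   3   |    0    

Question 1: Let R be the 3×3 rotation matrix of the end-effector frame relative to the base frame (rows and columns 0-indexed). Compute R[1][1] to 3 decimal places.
End-effector y-axis (col 1 of R) = (0.0000,0.5000,0.8660)
R[1][1] = 0.5000

0.500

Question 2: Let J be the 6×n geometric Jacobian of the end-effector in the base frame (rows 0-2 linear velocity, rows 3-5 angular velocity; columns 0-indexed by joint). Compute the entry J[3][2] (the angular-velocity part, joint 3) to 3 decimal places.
-1.000

axis z_2 = (-1.0000,0.0000,0.0000); lever o_n−o_2 = (-6.0000,-2.5981,1.5000)
cross product → J_v[:, 2] = (0.0000,1.5000,2.5981)
J_ω[:, 2] = z_2
entry J[3][2] = -1.0000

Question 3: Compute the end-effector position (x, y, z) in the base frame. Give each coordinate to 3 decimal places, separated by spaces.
after link 1: o_1 = (1.4142, -1.4142, 3.0000)
after link 2: o_2 = (1.4142, 0.5858, 4.0000)
after link 3: o_3 = (-0.5858, 0.5858, 4.0000)
after link 4: o_4 = (-4.5858, -2.0123, 5.5000)

-4.586 -2.012 5.500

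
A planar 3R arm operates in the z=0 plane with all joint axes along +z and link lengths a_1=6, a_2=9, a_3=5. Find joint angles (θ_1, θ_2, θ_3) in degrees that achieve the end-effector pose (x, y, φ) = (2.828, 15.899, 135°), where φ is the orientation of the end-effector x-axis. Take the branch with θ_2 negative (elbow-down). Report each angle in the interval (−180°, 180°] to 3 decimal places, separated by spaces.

wrist centre = target − a_3·(cos φ, sin φ) = (6.3635, 12.3635)
cos θ_2 = (193.3499−6²−9²)/(2·6·9) = 0.7069; θ_2 = -45.0133° (elbow-down)
β = atan2(12.3635,6.3635) = 62.7649°; ψ = atan2(-6.3654,12.3625) = -27.2439°
θ_1 = β − ψ = 90.0088°
θ_3 = φ − θ_1 − θ_2 = 90.0045° (wrapped to (-180°,180°])

90.009 -45.013 90.004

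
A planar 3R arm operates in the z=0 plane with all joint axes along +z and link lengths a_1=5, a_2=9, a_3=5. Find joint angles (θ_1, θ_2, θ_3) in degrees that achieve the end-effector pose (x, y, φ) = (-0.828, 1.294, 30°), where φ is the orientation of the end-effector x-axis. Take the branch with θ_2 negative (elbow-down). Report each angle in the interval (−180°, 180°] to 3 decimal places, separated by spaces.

wrist centre = target − a_3·(cos φ, sin φ) = (-5.1581, -1.2060)
cos θ_2 = (28.0607−5²−9²)/(2·5·9) = -0.8660; θ_2 = -149.9962° (elbow-down)
β = atan2(-1.2060,-5.1581) = -166.8403°; ψ = atan2(-4.5005,-2.7939) = -121.8321°
θ_1 = β − ψ = -45.0082°
θ_3 = φ − θ_1 − θ_2 = -134.9956° (wrapped to (-180°,180°])

-45.008 -149.996 -134.996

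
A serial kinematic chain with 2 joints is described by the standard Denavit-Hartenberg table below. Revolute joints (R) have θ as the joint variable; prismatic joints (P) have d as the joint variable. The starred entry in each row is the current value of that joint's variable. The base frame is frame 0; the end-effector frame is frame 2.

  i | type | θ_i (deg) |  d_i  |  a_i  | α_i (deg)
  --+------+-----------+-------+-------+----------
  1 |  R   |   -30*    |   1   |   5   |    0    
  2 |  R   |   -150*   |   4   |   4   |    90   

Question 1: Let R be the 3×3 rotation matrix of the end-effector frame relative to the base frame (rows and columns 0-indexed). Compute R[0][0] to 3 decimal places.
End-effector x-axis (col 0 of R) = (-1.0000,0.0000,0.0000)
R[0][0] = -1.0000

-1.000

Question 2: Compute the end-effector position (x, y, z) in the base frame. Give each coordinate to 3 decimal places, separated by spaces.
after link 1: o_1 = (4.3301, -2.5000, 1.0000)
after link 2: o_2 = (0.3301, -2.5000, 5.0000)

0.330 -2.500 5.000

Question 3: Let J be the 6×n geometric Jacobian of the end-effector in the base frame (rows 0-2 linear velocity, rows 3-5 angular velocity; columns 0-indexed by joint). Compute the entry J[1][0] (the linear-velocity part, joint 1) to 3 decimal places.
axis z_0 = ẑ; lever o_n−o_0 = (0.3301,-2.5000,5.0000)
cross product → J_v[:, 0] = (2.5000,0.3301,-0.0000)
J_ω[:, 0] = z_0
entry J[1][0] = 0.3301

0.330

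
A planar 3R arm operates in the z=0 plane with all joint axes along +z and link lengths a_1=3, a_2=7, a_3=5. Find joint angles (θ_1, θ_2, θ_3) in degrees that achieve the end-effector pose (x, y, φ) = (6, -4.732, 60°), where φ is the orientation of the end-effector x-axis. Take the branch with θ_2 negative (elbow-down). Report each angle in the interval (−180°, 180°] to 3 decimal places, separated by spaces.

-47.763 -30.003 137.765

wrist centre = target − a_3·(cos φ, sin φ) = (3.5000, -9.0621)
cos θ_2 = (94.3721−3²−7²)/(2·3·7) = 0.8660; θ_2 = -30.0025° (elbow-down)
β = atan2(-9.0621,3.5000) = -68.8823°; ψ = atan2(-3.5003,9.0620) = -21.1194°
θ_1 = β − ψ = -47.7629°
θ_3 = φ − θ_1 − θ_2 = 137.7654° (wrapped to (-180°,180°])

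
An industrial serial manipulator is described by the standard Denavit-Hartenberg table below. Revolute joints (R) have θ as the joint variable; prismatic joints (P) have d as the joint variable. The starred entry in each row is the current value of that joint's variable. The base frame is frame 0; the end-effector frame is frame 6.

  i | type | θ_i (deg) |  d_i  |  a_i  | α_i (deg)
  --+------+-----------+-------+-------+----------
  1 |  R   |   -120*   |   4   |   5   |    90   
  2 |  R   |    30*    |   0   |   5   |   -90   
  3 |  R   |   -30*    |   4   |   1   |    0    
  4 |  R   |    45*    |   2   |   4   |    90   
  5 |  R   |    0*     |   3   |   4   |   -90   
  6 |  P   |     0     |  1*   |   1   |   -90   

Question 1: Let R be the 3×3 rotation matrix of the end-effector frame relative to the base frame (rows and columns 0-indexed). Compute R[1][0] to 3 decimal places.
-0.854

End-effector x-axis (col 0 of R) = (-0.1941,-0.8539,0.4830)
R[1][0] = -0.8539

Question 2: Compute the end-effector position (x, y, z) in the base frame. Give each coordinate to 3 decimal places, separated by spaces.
after link 1: o_1 = (-2.5000, -4.3301, 4.0000)
after link 2: o_2 = (-4.6651, -8.0801, 6.5000)
after link 3: o_3 = (-4.4731, -6.7476, 10.3971)
after link 4: o_4 = (-4.7495, -9.2970, 14.0610)
after link 5: o_5 = (-8.3718, -11.8459, 16.3811)
after link 6: o_6 = (-8.3159, -12.2667, 17.7301)

-8.316 -12.267 17.730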